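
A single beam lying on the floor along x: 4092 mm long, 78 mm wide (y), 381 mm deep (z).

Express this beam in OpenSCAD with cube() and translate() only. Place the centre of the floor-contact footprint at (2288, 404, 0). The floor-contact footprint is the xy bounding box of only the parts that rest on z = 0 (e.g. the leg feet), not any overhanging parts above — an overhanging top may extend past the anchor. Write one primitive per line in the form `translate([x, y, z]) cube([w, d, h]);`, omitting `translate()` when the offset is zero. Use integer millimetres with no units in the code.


translate([242, 365, 0]) cube([4092, 78, 381]);


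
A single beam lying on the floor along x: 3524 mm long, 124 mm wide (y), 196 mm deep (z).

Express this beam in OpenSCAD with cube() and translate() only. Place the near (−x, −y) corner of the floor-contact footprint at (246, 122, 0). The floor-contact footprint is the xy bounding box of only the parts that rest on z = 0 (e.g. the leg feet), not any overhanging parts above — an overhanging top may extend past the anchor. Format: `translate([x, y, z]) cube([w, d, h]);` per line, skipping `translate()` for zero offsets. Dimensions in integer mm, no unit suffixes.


translate([246, 122, 0]) cube([3524, 124, 196]);


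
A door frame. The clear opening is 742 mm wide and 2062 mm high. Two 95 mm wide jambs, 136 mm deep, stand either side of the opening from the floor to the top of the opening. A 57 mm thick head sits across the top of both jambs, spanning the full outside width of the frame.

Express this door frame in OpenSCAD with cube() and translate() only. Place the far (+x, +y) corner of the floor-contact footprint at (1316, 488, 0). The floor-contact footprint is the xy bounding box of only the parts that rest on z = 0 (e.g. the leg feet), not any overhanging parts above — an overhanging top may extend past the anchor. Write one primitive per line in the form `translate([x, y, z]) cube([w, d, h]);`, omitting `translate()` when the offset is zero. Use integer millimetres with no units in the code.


translate([384, 352, 0]) cube([95, 136, 2062]);
translate([1221, 352, 0]) cube([95, 136, 2062]);
translate([384, 352, 2062]) cube([932, 136, 57]);


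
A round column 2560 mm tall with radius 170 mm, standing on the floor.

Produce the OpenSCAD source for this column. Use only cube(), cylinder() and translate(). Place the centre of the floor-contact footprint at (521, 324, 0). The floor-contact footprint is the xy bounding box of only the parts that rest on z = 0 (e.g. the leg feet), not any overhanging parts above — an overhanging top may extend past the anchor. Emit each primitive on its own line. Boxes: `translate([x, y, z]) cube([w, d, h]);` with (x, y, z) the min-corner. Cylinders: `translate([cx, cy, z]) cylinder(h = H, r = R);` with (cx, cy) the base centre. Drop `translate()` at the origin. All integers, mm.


translate([521, 324, 0]) cylinder(h = 2560, r = 170);


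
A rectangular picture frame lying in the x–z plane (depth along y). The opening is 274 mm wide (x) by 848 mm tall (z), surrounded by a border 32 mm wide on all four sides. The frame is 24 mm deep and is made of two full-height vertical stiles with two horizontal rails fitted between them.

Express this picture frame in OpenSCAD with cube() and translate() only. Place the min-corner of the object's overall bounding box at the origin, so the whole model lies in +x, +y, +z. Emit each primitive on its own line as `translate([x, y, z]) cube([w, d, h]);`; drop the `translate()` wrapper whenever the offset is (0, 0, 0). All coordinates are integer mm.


cube([32, 24, 912]);
translate([306, 0, 0]) cube([32, 24, 912]);
translate([32, 0, 0]) cube([274, 24, 32]);
translate([32, 0, 880]) cube([274, 24, 32]);


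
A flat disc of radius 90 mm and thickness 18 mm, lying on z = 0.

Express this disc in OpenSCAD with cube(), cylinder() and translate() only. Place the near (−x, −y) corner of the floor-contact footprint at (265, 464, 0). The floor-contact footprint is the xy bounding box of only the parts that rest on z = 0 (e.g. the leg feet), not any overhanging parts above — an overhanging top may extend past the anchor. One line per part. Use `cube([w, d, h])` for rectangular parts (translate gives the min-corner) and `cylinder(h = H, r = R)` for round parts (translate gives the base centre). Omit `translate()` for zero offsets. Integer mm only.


translate([355, 554, 0]) cylinder(h = 18, r = 90);


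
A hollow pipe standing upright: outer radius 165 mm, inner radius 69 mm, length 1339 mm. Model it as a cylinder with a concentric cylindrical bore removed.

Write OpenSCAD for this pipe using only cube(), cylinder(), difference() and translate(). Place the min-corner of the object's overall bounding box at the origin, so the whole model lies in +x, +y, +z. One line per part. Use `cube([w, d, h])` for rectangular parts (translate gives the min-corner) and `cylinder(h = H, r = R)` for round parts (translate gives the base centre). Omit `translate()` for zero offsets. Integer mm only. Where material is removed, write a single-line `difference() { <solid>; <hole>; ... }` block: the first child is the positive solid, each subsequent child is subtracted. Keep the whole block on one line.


difference() { translate([165, 165, 0]) cylinder(h = 1339, r = 165); translate([165, 165, 0]) cylinder(h = 1339, r = 69); }


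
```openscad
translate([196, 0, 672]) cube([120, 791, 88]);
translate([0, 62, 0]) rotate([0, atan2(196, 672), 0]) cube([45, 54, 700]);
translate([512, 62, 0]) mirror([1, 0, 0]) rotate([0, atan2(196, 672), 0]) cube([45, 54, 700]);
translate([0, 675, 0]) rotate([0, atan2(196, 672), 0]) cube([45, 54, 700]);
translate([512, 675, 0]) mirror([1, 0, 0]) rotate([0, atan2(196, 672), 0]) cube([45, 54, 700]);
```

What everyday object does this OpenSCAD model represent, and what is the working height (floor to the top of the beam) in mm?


A sawhorse. The overall height is 760 mm.

A beam across two mirrored pairs of raked legs — a sawhorse. The beam's underside is at z = 672 (matching the legs' vertical rise in atan2(196, 672)) and the beam is 88 mm tall, so its top is at 672 + 88 = 760 mm. The raked legs top out at the beam's underside, so that is the highest point.


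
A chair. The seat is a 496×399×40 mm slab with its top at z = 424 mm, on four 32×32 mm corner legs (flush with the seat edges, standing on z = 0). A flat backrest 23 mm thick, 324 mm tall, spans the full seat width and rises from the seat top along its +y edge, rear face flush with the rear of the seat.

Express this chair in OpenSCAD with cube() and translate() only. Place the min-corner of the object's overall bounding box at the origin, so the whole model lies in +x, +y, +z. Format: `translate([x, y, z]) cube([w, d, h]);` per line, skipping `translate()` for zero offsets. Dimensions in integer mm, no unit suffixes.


// leg_h = 424 - 40 = 384
translate([0, 0, 384]) cube([496, 399, 40]);
cube([32, 32, 384]);
translate([464, 0, 0]) cube([32, 32, 384]);
translate([0, 367, 0]) cube([32, 32, 384]);
translate([464, 367, 0]) cube([32, 32, 384]);
translate([0, 376, 424]) cube([496, 23, 324]);


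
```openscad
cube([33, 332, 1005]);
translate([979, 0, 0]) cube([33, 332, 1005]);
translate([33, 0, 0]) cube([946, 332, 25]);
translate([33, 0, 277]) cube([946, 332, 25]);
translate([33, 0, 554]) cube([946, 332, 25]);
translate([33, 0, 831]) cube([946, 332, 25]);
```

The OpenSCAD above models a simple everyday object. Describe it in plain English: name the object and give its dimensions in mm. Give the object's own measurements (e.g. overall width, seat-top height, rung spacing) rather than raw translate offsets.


An open bookshelf. Two side panels, each 33 mm thick, 332 mm deep and 1005 mm tall, stand 1012 mm apart (outside-to-outside). Between them sit 4 shelves, each 25 mm thick and 332 mm deep, spanning the full gap between the sides. The bottom shelf rests on the floor (its underside at z = 0) and the clear gap between one shelf's top and the next shelf's underside is 252 mm.


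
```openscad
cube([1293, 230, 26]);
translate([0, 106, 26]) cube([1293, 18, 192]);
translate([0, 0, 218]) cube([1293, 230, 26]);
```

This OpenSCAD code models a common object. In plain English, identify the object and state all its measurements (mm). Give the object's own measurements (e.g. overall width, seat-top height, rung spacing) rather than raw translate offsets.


An I-beam lying along x, 1293 mm long. Overall section height 244 mm. Two flanges 230 mm wide (y) and 26 mm thick, one on the floor and one at the top; a web 18 mm thick runs between them, centred on the flange width.


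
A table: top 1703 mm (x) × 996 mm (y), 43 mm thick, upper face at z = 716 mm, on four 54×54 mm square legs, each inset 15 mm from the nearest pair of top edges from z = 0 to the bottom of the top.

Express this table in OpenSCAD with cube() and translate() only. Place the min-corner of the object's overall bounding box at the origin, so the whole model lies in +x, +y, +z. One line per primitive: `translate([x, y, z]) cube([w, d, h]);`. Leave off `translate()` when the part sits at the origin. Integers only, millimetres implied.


translate([0, 0, 673]) cube([1703, 996, 43]);
translate([15, 15, 0]) cube([54, 54, 673]);
translate([1634, 15, 0]) cube([54, 54, 673]);
translate([15, 927, 0]) cube([54, 54, 673]);
translate([1634, 927, 0]) cube([54, 54, 673]);


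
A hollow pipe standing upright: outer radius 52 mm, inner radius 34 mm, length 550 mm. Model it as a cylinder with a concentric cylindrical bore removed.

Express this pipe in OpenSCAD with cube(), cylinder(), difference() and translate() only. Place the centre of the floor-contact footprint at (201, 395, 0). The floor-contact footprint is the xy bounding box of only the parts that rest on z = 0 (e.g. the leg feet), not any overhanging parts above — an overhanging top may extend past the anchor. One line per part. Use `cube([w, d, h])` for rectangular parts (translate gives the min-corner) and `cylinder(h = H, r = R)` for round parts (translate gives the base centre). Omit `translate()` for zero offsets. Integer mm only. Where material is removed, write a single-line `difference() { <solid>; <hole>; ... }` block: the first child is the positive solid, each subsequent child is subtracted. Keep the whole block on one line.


difference() { translate([201, 395, 0]) cylinder(h = 550, r = 52); translate([201, 395, 0]) cylinder(h = 550, r = 34); }


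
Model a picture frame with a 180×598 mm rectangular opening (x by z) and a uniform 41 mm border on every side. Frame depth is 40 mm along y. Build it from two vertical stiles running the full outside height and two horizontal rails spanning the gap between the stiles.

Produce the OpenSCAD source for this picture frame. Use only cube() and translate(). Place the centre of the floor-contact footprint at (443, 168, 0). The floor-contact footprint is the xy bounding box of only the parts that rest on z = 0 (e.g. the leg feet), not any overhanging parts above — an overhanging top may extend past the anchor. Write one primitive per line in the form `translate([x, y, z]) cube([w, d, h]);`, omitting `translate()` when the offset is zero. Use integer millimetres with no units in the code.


translate([312, 148, 0]) cube([41, 40, 680]);
translate([533, 148, 0]) cube([41, 40, 680]);
translate([353, 148, 0]) cube([180, 40, 41]);
translate([353, 148, 639]) cube([180, 40, 41]);


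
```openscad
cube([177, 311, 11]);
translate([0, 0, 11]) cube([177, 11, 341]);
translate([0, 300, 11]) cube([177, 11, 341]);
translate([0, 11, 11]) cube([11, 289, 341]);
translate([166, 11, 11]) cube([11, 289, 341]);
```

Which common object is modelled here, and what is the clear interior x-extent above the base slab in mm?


An open box. The internal width is 155 mm.

A 177×311 base slab with four walls standing on it — an open box. The base is 177 mm wide and the walls are 11 mm thick, so the internal width is 177 − 2 × 11 = 155 mm.


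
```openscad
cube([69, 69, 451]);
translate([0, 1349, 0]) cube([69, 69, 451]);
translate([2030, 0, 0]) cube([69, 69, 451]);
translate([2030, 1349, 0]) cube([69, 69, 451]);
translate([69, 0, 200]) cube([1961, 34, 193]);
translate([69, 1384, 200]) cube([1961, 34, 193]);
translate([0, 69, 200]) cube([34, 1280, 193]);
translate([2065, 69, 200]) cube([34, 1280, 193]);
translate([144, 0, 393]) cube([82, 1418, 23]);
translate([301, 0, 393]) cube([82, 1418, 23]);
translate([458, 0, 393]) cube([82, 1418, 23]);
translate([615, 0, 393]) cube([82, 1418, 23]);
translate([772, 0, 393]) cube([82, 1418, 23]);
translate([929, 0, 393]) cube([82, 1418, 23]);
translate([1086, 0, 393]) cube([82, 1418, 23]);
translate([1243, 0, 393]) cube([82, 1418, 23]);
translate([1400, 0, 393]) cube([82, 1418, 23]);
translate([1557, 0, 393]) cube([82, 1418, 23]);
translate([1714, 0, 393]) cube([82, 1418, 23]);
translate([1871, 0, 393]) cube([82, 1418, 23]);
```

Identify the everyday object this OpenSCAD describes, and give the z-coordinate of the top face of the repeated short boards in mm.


A bed frame. The slat-top height is 416 mm.

Four posts, four rails, and a row of slats — a bed frame. Slats sit on the rails at z = 200 + 193 = 393; with slat thickness 23, the top is 416 mm.


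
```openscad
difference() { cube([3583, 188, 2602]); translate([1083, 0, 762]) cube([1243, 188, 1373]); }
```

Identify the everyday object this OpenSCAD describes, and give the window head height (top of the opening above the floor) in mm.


A wall with a window opening. The window head height is 2135 mm.

A wall with a rectangular opening subtracted — a window. Sill at z = 762, opening 1373 mm tall, so the head is at 762 + 1373 = 2135 mm.


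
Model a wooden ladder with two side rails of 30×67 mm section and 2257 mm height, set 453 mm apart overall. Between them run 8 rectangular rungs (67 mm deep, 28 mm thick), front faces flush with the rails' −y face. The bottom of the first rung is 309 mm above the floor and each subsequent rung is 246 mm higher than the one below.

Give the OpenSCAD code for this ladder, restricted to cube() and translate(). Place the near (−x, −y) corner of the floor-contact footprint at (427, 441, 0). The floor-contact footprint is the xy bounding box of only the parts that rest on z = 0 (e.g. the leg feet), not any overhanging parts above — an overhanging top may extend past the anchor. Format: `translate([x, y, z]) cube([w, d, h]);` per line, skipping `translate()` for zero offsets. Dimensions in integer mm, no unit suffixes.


translate([427, 441, 0]) cube([30, 67, 2257]);
translate([850, 441, 0]) cube([30, 67, 2257]);
translate([457, 441, 309]) cube([393, 67, 28]);
translate([457, 441, 555]) cube([393, 67, 28]);
translate([457, 441, 801]) cube([393, 67, 28]);
translate([457, 441, 1047]) cube([393, 67, 28]);
translate([457, 441, 1293]) cube([393, 67, 28]);
translate([457, 441, 1539]) cube([393, 67, 28]);
translate([457, 441, 1785]) cube([393, 67, 28]);
translate([457, 441, 2031]) cube([393, 67, 28]);


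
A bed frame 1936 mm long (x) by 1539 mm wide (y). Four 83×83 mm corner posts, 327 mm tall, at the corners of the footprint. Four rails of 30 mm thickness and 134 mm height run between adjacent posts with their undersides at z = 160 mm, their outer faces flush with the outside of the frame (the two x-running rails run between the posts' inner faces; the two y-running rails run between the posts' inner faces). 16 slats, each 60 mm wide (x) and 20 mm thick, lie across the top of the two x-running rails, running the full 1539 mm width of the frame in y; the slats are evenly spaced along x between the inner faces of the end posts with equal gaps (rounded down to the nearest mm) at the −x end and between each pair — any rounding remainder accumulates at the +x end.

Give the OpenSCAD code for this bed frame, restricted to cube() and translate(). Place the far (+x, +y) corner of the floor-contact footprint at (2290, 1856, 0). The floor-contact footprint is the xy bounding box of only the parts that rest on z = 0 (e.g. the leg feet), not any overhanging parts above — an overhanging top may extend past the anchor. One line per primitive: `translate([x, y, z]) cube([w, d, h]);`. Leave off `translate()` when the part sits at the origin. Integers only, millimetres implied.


// slat z = rail_z + rail_h = 160 + 134 = 294
// slat gap = ⌊(1770 − 16·60) / 17⌋ = 47
translate([354, 317, 0]) cube([83, 83, 327]);
translate([354, 1773, 0]) cube([83, 83, 327]);
translate([2207, 317, 0]) cube([83, 83, 327]);
translate([2207, 1773, 0]) cube([83, 83, 327]);
translate([437, 317, 160]) cube([1770, 30, 134]);
translate([437, 1826, 160]) cube([1770, 30, 134]);
translate([354, 400, 160]) cube([30, 1373, 134]);
translate([2260, 400, 160]) cube([30, 1373, 134]);
translate([484, 317, 294]) cube([60, 1539, 20]);
translate([591, 317, 294]) cube([60, 1539, 20]);
translate([698, 317, 294]) cube([60, 1539, 20]);
translate([805, 317, 294]) cube([60, 1539, 20]);
translate([912, 317, 294]) cube([60, 1539, 20]);
translate([1019, 317, 294]) cube([60, 1539, 20]);
translate([1126, 317, 294]) cube([60, 1539, 20]);
translate([1233, 317, 294]) cube([60, 1539, 20]);
translate([1340, 317, 294]) cube([60, 1539, 20]);
translate([1447, 317, 294]) cube([60, 1539, 20]);
translate([1554, 317, 294]) cube([60, 1539, 20]);
translate([1661, 317, 294]) cube([60, 1539, 20]);
translate([1768, 317, 294]) cube([60, 1539, 20]);
translate([1875, 317, 294]) cube([60, 1539, 20]);
translate([1982, 317, 294]) cube([60, 1539, 20]);
translate([2089, 317, 294]) cube([60, 1539, 20]);


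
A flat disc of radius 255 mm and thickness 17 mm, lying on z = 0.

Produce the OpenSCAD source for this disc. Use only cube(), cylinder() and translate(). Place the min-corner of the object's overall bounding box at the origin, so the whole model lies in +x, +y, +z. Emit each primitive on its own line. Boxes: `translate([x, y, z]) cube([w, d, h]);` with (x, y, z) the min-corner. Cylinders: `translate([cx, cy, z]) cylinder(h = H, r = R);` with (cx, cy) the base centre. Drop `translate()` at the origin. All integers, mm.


translate([255, 255, 0]) cylinder(h = 17, r = 255);


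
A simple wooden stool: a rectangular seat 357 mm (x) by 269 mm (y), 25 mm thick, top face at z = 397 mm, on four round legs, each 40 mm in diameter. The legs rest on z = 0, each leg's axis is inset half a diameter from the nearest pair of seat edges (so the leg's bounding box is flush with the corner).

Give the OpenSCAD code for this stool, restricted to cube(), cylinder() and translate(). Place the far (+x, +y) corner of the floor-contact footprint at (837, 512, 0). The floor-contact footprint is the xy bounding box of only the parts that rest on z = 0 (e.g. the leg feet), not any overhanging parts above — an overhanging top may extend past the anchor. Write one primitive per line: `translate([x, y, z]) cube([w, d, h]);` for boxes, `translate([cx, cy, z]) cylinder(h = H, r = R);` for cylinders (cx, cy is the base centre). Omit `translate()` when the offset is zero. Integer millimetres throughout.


// leg_h = 397 - 25 = 372
translate([480, 243, 372]) cube([357, 269, 25]);
translate([500, 263, 0]) cylinder(h = 372, r = 20);
translate([817, 263, 0]) cylinder(h = 372, r = 20);
translate([500, 492, 0]) cylinder(h = 372, r = 20);
translate([817, 492, 0]) cylinder(h = 372, r = 20);


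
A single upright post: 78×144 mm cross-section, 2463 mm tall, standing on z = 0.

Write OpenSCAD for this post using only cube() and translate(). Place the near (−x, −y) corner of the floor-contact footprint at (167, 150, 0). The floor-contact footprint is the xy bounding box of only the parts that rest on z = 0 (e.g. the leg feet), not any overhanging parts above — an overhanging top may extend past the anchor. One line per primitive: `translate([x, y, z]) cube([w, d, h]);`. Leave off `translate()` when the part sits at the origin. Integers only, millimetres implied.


translate([167, 150, 0]) cube([78, 144, 2463]);


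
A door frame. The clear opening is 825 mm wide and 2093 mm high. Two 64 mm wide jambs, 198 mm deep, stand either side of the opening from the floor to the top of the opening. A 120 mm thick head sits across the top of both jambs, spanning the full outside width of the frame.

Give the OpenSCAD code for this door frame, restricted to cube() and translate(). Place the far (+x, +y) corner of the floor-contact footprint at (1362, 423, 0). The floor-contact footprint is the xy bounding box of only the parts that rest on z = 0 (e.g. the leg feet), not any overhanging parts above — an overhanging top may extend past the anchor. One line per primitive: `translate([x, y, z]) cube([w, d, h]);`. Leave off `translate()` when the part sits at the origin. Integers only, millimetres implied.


translate([409, 225, 0]) cube([64, 198, 2093]);
translate([1298, 225, 0]) cube([64, 198, 2093]);
translate([409, 225, 2093]) cube([953, 198, 120]);


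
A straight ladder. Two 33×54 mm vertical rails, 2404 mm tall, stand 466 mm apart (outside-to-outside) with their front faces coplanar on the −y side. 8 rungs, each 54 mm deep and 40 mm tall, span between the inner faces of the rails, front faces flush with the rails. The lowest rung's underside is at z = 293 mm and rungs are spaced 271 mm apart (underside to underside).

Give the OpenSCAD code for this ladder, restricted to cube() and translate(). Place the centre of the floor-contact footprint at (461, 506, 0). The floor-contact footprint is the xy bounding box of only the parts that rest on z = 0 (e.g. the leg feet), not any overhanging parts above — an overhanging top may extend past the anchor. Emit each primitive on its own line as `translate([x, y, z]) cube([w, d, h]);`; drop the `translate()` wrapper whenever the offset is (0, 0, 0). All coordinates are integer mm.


translate([228, 479, 0]) cube([33, 54, 2404]);
translate([661, 479, 0]) cube([33, 54, 2404]);
translate([261, 479, 293]) cube([400, 54, 40]);
translate([261, 479, 564]) cube([400, 54, 40]);
translate([261, 479, 835]) cube([400, 54, 40]);
translate([261, 479, 1106]) cube([400, 54, 40]);
translate([261, 479, 1377]) cube([400, 54, 40]);
translate([261, 479, 1648]) cube([400, 54, 40]);
translate([261, 479, 1919]) cube([400, 54, 40]);
translate([261, 479, 2190]) cube([400, 54, 40]);


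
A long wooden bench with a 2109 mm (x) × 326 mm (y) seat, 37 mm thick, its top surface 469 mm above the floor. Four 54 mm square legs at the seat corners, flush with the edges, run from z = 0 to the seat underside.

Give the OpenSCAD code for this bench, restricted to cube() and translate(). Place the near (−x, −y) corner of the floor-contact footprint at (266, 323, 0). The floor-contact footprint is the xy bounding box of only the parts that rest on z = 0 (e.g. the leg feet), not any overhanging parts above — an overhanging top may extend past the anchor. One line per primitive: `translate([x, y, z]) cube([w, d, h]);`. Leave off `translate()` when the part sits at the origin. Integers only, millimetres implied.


// leg_h = 469 − 37 = 432
translate([266, 323, 432]) cube([2109, 326, 37]);
translate([266, 323, 0]) cube([54, 54, 432]);
translate([266, 595, 0]) cube([54, 54, 432]);
translate([2321, 323, 0]) cube([54, 54, 432]);
translate([2321, 595, 0]) cube([54, 54, 432]);


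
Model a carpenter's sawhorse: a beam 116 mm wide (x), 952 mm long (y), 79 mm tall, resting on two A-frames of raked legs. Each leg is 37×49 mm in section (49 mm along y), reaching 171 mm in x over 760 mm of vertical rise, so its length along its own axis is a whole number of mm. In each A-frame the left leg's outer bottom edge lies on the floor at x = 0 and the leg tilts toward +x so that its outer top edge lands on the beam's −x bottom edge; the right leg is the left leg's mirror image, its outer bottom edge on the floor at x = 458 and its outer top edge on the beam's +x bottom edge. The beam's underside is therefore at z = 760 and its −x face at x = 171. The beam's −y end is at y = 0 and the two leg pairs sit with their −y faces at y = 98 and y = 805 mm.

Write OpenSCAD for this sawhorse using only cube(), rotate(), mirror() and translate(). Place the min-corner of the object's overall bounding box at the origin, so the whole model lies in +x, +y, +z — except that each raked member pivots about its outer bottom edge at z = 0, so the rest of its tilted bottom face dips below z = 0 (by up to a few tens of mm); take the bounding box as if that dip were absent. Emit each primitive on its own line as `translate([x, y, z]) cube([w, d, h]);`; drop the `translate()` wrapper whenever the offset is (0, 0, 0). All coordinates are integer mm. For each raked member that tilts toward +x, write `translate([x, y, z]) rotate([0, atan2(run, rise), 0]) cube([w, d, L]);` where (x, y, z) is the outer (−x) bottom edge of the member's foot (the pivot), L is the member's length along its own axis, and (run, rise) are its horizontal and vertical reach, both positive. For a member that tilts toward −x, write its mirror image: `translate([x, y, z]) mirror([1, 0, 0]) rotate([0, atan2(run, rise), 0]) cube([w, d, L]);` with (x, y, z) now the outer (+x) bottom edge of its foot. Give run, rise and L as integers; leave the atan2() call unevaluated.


translate([171, 0, 760]) cube([116, 952, 79]);
translate([0, 98, 0]) rotate([0, atan2(171, 760), 0]) cube([37, 49, 779]);
translate([458, 98, 0]) mirror([1, 0, 0]) rotate([0, atan2(171, 760), 0]) cube([37, 49, 779]);
translate([0, 805, 0]) rotate([0, atan2(171, 760), 0]) cube([37, 49, 779]);
translate([458, 805, 0]) mirror([1, 0, 0]) rotate([0, atan2(171, 760), 0]) cube([37, 49, 779]);


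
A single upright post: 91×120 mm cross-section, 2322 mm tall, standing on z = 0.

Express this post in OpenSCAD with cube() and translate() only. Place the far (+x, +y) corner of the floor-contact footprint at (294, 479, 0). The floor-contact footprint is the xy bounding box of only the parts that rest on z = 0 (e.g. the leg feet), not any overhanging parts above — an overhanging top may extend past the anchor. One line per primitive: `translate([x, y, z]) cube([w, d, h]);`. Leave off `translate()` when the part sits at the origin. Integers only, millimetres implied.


translate([203, 359, 0]) cube([91, 120, 2322]);


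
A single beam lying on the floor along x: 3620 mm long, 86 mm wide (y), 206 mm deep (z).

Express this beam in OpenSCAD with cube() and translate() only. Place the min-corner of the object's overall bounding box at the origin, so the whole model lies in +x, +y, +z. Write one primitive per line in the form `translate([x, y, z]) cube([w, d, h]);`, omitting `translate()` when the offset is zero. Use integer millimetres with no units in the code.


cube([3620, 86, 206]);


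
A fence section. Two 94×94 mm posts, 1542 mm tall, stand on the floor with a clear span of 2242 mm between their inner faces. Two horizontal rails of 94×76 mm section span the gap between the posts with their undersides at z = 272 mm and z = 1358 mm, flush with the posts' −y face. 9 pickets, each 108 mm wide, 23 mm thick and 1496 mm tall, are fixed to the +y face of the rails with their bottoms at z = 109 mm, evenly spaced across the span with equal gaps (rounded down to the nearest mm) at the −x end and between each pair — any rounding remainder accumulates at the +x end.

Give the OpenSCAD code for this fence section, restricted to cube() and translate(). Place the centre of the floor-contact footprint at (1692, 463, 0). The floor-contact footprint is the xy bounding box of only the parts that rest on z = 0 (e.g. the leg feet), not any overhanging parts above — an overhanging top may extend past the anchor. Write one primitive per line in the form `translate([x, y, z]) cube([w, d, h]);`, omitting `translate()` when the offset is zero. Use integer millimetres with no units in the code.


translate([477, 416, 0]) cube([94, 94, 1542]);
translate([2813, 416, 0]) cube([94, 94, 1542]);
translate([571, 416, 272]) cube([2242, 94, 76]);
translate([571, 416, 1358]) cube([2242, 94, 76]);
translate([698, 510, 109]) cube([108, 23, 1496]);
translate([933, 510, 109]) cube([108, 23, 1496]);
translate([1168, 510, 109]) cube([108, 23, 1496]);
translate([1403, 510, 109]) cube([108, 23, 1496]);
translate([1638, 510, 109]) cube([108, 23, 1496]);
translate([1873, 510, 109]) cube([108, 23, 1496]);
translate([2108, 510, 109]) cube([108, 23, 1496]);
translate([2343, 510, 109]) cube([108, 23, 1496]);
translate([2578, 510, 109]) cube([108, 23, 1496]);


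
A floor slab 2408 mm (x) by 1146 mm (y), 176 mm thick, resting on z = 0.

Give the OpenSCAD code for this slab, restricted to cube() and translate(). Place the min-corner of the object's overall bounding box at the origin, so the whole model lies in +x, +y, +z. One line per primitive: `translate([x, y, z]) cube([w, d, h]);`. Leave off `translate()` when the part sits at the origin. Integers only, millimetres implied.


cube([2408, 1146, 176]);


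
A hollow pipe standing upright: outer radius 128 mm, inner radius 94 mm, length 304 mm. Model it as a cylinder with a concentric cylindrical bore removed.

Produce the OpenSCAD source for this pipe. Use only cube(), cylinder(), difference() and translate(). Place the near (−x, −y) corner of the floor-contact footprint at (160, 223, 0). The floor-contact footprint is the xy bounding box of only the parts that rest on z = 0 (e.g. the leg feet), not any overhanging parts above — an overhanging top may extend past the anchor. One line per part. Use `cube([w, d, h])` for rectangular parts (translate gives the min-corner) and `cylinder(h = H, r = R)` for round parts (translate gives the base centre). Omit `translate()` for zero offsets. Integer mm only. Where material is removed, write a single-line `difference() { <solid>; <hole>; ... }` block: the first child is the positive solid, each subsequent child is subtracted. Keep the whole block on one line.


difference() { translate([288, 351, 0]) cylinder(h = 304, r = 128); translate([288, 351, 0]) cylinder(h = 304, r = 94); }


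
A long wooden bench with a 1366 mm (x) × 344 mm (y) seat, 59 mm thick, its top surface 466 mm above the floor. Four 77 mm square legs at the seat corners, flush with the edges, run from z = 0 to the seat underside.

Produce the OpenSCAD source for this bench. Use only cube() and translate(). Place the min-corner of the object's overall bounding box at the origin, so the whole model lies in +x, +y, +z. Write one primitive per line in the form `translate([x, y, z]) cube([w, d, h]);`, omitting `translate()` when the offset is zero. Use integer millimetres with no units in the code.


translate([0, 0, 407]) cube([1366, 344, 59]);
cube([77, 77, 407]);
translate([0, 267, 0]) cube([77, 77, 407]);
translate([1289, 0, 0]) cube([77, 77, 407]);
translate([1289, 267, 0]) cube([77, 77, 407]);


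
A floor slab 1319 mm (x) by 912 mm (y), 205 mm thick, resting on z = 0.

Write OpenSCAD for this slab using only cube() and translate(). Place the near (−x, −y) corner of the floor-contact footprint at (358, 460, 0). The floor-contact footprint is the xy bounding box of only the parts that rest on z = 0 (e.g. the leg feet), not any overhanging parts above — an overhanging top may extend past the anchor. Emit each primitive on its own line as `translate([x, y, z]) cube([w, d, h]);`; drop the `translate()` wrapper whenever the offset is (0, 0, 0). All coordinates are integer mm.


translate([358, 460, 0]) cube([1319, 912, 205]);


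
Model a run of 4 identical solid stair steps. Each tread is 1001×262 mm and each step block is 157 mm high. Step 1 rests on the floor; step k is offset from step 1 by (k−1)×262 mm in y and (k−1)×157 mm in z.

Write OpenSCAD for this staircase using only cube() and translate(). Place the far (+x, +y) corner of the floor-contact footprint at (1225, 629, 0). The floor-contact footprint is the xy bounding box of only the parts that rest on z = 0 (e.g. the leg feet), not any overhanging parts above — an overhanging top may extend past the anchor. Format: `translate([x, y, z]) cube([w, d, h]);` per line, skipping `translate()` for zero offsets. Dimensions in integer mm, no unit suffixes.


translate([224, 367, 0]) cube([1001, 262, 157]);
translate([224, 629, 157]) cube([1001, 262, 157]);
translate([224, 891, 314]) cube([1001, 262, 157]);
translate([224, 1153, 471]) cube([1001, 262, 157]);


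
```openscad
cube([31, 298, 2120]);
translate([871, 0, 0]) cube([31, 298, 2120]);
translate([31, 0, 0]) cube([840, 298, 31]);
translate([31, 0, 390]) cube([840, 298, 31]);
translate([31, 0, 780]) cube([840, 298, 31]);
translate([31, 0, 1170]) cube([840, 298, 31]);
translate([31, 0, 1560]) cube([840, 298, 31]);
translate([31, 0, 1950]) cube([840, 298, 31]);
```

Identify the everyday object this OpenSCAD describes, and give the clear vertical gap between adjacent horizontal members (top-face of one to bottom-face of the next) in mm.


A bookshelf. The clear shelf gap is 359 mm.

Two tall side panels with 6 horizontal boards between them — a bookshelf. The first two shelf undersides are at z = 0 and z = 390; with shelf thickness 31, the clear gap is 390 − 0 − 31 = 359 mm.


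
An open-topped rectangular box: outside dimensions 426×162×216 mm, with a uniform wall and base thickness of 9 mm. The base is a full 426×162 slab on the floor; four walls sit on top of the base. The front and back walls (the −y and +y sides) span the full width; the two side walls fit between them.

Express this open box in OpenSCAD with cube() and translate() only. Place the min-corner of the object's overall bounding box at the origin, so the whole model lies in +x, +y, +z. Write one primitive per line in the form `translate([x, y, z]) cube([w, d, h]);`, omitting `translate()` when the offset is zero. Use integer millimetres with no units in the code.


cube([426, 162, 9]);
translate([0, 0, 9]) cube([426, 9, 207]);
translate([0, 153, 9]) cube([426, 9, 207]);
translate([0, 9, 9]) cube([9, 144, 207]);
translate([417, 9, 9]) cube([9, 144, 207]);


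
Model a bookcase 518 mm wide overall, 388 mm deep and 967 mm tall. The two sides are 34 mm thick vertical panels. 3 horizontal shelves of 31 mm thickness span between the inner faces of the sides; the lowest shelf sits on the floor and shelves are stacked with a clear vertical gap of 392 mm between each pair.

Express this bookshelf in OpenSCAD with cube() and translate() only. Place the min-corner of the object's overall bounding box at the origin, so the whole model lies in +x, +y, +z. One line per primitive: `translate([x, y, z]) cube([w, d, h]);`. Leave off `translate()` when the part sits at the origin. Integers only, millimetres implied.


cube([34, 388, 967]);
translate([484, 0, 0]) cube([34, 388, 967]);
translate([34, 0, 0]) cube([450, 388, 31]);
translate([34, 0, 423]) cube([450, 388, 31]);
translate([34, 0, 846]) cube([450, 388, 31]);


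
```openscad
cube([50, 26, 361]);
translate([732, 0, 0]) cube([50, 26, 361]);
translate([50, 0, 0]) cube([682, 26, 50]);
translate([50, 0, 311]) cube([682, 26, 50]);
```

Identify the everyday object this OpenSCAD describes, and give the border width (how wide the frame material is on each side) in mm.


A picture frame. The border width is 50 mm.

Four thin pieces enclosing a rectangular opening — a picture frame. The two full-height stiles are 361 mm tall; the top rail sits at z = 311 and is 50 mm tall, so the border above the opening is 361 − 311 = 50 mm, matching the stile x-width.


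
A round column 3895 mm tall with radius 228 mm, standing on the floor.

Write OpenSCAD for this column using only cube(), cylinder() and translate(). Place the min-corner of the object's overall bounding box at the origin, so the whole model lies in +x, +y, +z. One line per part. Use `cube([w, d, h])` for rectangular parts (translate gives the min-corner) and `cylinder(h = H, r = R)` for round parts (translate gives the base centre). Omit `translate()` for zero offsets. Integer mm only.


translate([228, 228, 0]) cylinder(h = 3895, r = 228);


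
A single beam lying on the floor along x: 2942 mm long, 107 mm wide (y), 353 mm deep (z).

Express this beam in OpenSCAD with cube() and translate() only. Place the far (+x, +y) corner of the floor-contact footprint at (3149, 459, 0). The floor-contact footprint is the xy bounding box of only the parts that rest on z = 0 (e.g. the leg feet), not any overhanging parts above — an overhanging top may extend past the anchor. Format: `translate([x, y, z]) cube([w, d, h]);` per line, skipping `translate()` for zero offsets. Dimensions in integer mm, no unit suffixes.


translate([207, 352, 0]) cube([2942, 107, 353]);


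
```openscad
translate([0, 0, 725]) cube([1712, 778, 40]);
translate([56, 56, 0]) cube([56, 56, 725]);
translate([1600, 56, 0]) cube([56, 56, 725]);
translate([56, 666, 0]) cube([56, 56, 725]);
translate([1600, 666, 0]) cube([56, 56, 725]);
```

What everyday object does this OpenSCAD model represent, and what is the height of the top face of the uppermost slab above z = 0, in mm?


A table. The table height is 765 mm.

A 1712×778×40 slab sits at z = 725 on four 56 mm square posts — a table. The top surface is at 725 + 40 = 765 mm.


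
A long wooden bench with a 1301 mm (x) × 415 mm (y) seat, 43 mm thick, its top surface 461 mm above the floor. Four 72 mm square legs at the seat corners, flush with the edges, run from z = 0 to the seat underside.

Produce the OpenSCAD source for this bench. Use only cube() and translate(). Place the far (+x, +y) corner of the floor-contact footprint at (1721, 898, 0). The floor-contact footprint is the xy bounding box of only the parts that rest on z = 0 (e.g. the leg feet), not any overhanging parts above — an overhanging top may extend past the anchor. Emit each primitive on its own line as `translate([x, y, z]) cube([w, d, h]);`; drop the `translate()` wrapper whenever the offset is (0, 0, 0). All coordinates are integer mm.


// leg_h = 461 − 43 = 418
translate([420, 483, 418]) cube([1301, 415, 43]);
translate([420, 483, 0]) cube([72, 72, 418]);
translate([420, 826, 0]) cube([72, 72, 418]);
translate([1649, 483, 0]) cube([72, 72, 418]);
translate([1649, 826, 0]) cube([72, 72, 418]);


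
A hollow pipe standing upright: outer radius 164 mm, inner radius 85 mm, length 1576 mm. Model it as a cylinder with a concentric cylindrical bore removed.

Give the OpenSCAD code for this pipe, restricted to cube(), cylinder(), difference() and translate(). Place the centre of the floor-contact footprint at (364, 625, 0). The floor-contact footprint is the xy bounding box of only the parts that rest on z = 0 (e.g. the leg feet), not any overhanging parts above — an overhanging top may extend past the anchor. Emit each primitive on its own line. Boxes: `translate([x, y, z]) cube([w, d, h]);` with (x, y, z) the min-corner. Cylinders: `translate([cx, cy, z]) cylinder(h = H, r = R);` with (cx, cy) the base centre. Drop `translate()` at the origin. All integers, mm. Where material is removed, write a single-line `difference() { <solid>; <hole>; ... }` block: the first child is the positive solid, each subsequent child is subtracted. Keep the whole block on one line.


difference() { translate([364, 625, 0]) cylinder(h = 1576, r = 164); translate([364, 625, 0]) cylinder(h = 1576, r = 85); }


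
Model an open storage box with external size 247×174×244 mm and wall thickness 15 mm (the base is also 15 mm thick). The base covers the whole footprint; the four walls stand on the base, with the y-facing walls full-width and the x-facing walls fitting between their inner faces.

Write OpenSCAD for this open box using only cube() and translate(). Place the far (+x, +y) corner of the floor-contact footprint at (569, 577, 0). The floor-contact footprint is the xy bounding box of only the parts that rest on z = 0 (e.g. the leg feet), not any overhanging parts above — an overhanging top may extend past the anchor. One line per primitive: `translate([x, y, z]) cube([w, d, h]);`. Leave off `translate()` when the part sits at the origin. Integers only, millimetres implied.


translate([322, 403, 0]) cube([247, 174, 15]);
translate([322, 403, 15]) cube([247, 15, 229]);
translate([322, 562, 15]) cube([247, 15, 229]);
translate([322, 418, 15]) cube([15, 144, 229]);
translate([554, 418, 15]) cube([15, 144, 229]);
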